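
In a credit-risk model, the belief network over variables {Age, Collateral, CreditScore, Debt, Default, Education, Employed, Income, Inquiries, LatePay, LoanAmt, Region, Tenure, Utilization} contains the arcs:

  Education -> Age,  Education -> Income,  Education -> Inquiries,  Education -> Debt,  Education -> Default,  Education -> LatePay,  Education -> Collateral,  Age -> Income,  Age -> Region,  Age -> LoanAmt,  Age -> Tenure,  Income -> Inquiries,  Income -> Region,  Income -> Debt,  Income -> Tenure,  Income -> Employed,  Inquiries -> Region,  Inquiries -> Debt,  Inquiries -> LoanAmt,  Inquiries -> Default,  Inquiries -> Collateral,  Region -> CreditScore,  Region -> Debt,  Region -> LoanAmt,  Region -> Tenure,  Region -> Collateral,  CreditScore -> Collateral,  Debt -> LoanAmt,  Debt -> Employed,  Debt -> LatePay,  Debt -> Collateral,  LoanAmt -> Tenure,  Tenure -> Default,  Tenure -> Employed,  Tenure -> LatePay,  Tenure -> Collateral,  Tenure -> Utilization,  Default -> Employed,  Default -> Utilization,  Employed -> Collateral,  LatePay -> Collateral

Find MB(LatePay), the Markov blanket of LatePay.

By definition, MB(LatePay) is built from LatePay's parents, LatePay's children, and the co-parents of LatePay.
Ch(LatePay) = {Collateral}.
LatePay's parents: Debt, Education, Tenure.
Co-parents of LatePay (other parents of its children):
  Collateral also has parents CreditScore, Debt, Education, Employed, Inquiries, Region, Tenure.
Union: {Debt, Education, Tenure} ∪ {Collateral} ∪ {CreditScore, Debt, Education, Employed, Inquiries, Region, Tenure} = {Collateral, CreditScore, Debt, Education, Employed, Inquiries, Region, Tenure}.

{Collateral, CreditScore, Debt, Education, Employed, Inquiries, Region, Tenure}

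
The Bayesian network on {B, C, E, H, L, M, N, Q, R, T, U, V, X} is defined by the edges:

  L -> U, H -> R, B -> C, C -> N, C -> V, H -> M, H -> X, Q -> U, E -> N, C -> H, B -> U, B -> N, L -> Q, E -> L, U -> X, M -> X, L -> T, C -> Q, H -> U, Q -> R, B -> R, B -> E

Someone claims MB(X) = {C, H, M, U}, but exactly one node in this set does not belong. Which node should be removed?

C

The Markov blanket of a node is its parents, its children, and the other parents of its children.
Parents of X: H, M, U.
X has no children.
X has no children, so there are no co-parents.
MB(X) = {H, M, U}.
C is neither a parent, child, nor co-parent of X, so it does not belong.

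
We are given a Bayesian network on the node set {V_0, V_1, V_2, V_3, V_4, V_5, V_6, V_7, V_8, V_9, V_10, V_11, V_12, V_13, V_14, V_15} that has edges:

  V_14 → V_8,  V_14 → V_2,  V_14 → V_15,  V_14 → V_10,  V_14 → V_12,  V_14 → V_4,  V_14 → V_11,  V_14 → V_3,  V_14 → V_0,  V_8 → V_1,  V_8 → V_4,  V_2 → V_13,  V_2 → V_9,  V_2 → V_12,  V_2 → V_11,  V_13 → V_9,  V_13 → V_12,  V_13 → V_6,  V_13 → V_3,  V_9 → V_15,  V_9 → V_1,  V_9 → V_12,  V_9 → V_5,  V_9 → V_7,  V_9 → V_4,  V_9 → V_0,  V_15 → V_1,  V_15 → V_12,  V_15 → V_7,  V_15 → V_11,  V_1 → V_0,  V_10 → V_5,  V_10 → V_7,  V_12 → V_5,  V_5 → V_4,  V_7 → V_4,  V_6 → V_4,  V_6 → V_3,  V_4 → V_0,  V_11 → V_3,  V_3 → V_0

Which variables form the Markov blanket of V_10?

{V_5, V_7, V_9, V_12, V_14, V_15}

A node's Markov blanket = Pa ∪ Ch ∪ (parents of Ch other than the node itself).
Children of V_10: V_5, V_7.
Parents of V_10: V_14.
Co-parents of V_10 (other parents of its children):
  parents(V_5) \ {V_10} = {V_9, V_12}.
  parents(V_7) \ {V_10} = {V_9, V_15}.
MB(V_10) = {V_5, V_7, V_9, V_12, V_14, V_15}.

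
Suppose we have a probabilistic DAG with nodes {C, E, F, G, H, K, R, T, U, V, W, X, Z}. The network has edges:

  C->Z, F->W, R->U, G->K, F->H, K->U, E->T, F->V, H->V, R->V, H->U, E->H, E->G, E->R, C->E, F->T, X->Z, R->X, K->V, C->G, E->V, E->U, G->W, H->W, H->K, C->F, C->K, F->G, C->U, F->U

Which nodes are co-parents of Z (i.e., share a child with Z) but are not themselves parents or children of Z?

{}

Z has no children, so it has no co-parents. The set is empty.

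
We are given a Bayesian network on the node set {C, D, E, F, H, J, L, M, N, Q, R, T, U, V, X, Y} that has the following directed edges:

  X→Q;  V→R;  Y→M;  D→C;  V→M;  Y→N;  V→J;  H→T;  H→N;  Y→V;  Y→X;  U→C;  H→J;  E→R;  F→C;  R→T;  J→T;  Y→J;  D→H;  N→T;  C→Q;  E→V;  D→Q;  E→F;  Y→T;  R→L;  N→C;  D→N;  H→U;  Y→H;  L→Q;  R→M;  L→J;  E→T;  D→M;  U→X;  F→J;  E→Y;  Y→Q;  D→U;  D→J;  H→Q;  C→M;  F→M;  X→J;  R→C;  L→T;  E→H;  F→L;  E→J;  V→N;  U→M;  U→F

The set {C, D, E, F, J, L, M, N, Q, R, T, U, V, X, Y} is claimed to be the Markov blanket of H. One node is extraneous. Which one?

A node's Markov blanket = Pa ∪ Ch ∪ (parents of Ch other than the node itself).
Parents of H: D, E, Y.
Children of H: J, N, Q, T, U.
Co-parents of H (other parents of its children):
  U's other parent is D.
  N's other parents are D, V, Y.
  J also has parents D, E, F, L, V, X, Y.
  Q also has parents C, D, L, X, Y.
  parents(T) \ {H} = {E, J, L, N, R, Y}.
MB(H) = {C, D, E, F, J, L, N, Q, R, T, U, V, X, Y}.
M is neither a parent, child, nor co-parent of H, so it does not belong.

M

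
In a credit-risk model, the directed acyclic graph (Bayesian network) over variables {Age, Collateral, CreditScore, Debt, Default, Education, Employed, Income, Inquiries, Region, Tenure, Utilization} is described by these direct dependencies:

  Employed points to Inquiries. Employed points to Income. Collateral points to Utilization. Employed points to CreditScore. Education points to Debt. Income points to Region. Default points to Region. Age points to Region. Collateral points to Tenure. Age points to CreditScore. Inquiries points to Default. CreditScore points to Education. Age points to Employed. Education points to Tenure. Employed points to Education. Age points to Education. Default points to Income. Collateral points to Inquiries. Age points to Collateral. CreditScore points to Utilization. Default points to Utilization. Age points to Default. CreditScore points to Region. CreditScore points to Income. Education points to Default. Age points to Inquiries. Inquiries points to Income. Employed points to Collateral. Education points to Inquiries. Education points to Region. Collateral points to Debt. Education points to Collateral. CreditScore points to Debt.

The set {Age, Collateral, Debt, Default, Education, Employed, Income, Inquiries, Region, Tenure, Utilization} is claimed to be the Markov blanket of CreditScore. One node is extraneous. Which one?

Tenure

A node's Markov blanket = Pa ∪ Ch ∪ (parents of Ch other than the node itself).
Parents of CreditScore: Age, Employed.
CreditScore has children Debt, Education, Income, Region, Utilization.
For each child, the remaining parents (spouses of CreditScore):
  parents(Education) \ {CreditScore} = {Age, Employed}.
  Income also has parents Default, Employed, Inquiries.
  parents(Utilization) \ {CreditScore} = {Collateral, Default}.
  Region also has parents Age, Default, Education, Income.
  Debt also has parents Collateral, Education.
MB(CreditScore) = {Age, Collateral, Debt, Default, Education, Employed, Income, Inquiries, Region, Utilization}.
Tenure is neither a parent, child, nor co-parent of CreditScore, so it does not belong.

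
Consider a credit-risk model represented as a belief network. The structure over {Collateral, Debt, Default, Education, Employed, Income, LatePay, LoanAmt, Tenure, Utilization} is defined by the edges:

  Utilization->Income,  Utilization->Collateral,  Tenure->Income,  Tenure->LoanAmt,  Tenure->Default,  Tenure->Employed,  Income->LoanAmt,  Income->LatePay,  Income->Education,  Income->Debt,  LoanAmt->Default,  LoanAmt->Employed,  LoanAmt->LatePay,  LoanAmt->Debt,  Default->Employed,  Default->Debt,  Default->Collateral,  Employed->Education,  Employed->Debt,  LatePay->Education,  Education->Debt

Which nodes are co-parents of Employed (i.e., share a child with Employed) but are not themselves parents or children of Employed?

{Income, LatePay}

Children of Employed: Debt, Education.
  Education's other parents are Income, LatePay.
  Debt's other parents are Default, Education, Income, LoanAmt.
Excluding nodes already adjacent to Employed (Debt, Default, Education, LoanAmt, Tenure), the co-parent-only contribution is {Income, LatePay}.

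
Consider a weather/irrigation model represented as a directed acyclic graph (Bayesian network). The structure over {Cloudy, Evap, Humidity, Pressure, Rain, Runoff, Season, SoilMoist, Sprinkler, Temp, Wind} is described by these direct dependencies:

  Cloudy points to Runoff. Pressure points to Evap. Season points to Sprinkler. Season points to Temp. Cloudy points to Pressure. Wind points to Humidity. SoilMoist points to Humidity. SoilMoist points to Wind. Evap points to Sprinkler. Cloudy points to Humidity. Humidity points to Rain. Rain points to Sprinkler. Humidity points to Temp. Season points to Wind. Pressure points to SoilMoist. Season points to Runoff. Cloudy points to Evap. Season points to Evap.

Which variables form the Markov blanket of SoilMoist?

{Cloudy, Humidity, Pressure, Season, Wind}

Recall MB(v) = parents ∪ children ∪ spouses, where spouses are the other parents of v's children.
SoilMoist's children: Humidity, Wind.
SoilMoist's parents: Pressure.
Other parents of SoilMoist's children:
  Wind also has parent Season.
  Humidity's other parents are Cloudy, Wind.
Taking the union gives {Cloudy, Humidity, Pressure, Season, Wind}.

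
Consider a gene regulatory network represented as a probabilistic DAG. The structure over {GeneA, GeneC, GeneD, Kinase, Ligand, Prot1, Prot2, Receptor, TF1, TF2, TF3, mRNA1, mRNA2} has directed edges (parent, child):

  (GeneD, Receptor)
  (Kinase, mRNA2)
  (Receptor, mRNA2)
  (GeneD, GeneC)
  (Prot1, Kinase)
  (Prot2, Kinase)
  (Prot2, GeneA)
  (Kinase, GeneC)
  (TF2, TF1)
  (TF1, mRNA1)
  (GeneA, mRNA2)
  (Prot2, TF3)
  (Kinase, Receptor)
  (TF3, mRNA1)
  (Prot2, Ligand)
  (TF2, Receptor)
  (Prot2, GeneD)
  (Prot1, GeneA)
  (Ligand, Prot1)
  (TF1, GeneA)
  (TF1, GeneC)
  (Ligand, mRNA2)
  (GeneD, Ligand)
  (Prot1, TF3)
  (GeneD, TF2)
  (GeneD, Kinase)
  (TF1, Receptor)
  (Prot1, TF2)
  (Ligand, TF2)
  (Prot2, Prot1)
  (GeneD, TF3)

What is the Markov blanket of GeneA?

{Kinase, Ligand, Prot1, Prot2, Receptor, TF1, mRNA2}

The Markov blanket of a node is its parents, its children, and the other parents of its children.
GeneA has parents Prot1, Prot2, TF1.
GeneA's children: mRNA2.
Other parents of GeneA's children:
  parents(mRNA2) \ {GeneA} = {Kinase, Ligand, Receptor}.
So the Markov blanket of GeneA is {Kinase, Ligand, Prot1, Prot2, Receptor, TF1, mRNA2}.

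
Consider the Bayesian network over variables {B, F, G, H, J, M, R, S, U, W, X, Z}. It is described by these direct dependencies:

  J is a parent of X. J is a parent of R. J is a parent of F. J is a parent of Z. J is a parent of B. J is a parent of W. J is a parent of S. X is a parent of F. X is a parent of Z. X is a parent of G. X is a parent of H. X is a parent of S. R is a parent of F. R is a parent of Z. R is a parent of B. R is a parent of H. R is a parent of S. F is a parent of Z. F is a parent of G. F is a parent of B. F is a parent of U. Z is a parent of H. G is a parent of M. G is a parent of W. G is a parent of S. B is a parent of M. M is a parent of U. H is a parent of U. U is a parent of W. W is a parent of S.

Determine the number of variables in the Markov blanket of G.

A node's Markov blanket = Pa ∪ Ch ∪ (parents of Ch other than the node itself).
G has parents F, X.
G's children: M, S, W.
Parents of each child, excluding G:
  M's other parent is B.
  W also has parents J, U.
  S's other parents are J, R, W, X.
MB(G) = {B, F, J, M, R, S, U, W, X}, which has 9 nodes.

9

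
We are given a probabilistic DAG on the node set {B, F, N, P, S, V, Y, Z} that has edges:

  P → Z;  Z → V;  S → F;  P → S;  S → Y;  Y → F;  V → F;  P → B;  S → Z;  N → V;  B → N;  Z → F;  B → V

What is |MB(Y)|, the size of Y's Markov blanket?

By definition, MB(Y) is built from Y's parents, Y's children, and the co-parents of Y.
Pa(Y) = {S}.
Y's children: F.
For each child, the remaining parents (spouses of Y):
  parents(F) \ {Y} = {S, V, Z}.
MB(Y) = {F, S, V, Z}, which has 4 nodes.

4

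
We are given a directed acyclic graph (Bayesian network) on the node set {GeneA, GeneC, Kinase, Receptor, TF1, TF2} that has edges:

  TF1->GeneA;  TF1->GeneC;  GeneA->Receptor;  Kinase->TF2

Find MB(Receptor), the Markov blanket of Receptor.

Receptor has parent GeneA.
Ch(Receptor) = {}.
Receptor has no children, so there are no co-parents.
Taking the union gives {GeneA}.

{GeneA}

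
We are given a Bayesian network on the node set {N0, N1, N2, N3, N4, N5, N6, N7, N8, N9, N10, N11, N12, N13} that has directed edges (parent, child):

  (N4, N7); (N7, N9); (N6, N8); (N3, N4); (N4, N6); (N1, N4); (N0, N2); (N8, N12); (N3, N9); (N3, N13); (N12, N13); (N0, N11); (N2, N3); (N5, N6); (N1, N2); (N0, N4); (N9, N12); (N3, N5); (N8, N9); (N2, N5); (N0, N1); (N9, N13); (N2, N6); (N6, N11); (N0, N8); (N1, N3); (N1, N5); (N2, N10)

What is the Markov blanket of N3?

{N0, N1, N2, N4, N5, N7, N8, N9, N12, N13}

Parents of N3: N1, N2.
N3 has children N4, N5, N9, N13.
Other parents of N3's children:
  N4's other parents are N0, N1.
  N5 also has parents N1, N2.
  parents(N9) \ {N3} = {N7, N8}.
  N13 also has parents N9, N12.
MB(N3) = {N0, N1, N2, N4, N5, N7, N8, N9, N12, N13}.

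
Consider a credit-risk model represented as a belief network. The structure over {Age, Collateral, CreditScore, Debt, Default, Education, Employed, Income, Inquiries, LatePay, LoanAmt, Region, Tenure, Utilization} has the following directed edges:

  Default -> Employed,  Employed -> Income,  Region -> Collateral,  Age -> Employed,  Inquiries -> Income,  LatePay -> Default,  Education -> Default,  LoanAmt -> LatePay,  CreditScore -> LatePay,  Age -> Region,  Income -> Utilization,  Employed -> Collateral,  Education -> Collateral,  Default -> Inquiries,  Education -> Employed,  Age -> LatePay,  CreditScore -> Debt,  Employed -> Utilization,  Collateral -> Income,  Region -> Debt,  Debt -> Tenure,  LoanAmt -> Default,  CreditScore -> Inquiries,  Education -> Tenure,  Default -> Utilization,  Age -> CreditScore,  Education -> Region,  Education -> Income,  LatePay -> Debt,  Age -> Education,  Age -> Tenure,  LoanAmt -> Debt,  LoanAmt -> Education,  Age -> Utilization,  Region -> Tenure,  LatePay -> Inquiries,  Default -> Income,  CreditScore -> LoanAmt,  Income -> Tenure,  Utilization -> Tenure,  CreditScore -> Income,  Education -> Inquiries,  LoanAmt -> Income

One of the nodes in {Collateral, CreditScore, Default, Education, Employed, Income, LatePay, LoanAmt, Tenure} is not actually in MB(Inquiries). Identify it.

A node's Markov blanket = Pa ∪ Ch ∪ (parents of Ch other than the node itself).
Inquiries has parents CreditScore, Default, Education, LatePay.
Inquiries's children: Income.
Co-parents of Inquiries (other parents of its children):
  Income also has parents Collateral, CreditScore, Default, Education, Employed, LoanAmt.
MB(Inquiries) = {Collateral, CreditScore, Default, Education, Employed, Income, LatePay, LoanAmt}.
Tenure is neither a parent, child, nor co-parent of Inquiries, so it does not belong.

Tenure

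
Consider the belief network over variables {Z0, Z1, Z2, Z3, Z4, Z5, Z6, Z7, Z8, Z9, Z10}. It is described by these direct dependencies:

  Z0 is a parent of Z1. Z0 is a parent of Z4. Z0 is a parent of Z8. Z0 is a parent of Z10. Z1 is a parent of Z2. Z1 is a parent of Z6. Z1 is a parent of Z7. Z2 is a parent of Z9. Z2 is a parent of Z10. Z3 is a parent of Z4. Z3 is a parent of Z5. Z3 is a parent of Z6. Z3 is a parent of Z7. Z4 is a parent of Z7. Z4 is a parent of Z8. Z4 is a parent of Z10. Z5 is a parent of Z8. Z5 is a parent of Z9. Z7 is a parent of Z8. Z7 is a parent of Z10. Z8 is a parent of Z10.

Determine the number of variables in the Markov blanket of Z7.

The Markov blanket of a node is its parents, its children, and the other parents of its children.
Z7's parents: Z1, Z3, Z4.
Z7's children: Z8, Z10.
Other parents of Z7's children:
  Z8's other parents are Z0, Z4, Z5.
  Z10 also has parents Z0, Z2, Z4, Z8.
MB(Z7) = {Z0, Z1, Z2, Z3, Z4, Z5, Z8, Z10}, which has 8 nodes.

8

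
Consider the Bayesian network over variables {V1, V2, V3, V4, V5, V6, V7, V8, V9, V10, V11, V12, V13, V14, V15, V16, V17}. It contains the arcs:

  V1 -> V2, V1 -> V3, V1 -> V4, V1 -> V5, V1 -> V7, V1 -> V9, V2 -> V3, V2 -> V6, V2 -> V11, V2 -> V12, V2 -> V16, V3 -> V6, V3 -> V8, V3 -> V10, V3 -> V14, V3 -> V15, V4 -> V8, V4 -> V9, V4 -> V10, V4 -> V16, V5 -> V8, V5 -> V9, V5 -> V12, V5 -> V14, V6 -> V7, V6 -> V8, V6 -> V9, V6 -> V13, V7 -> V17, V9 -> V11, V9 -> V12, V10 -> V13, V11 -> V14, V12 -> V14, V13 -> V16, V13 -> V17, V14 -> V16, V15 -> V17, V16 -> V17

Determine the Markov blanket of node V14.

A node's Markov blanket = Pa ∪ Ch ∪ (parents of Ch other than the node itself).
Children of V14: V16.
Parents of V14: V3, V5, V11, V12.
For each child, the remaining parents (spouses of V14):
  parents(V16) \ {V14} = {V2, V4, V13}.
MB(V14) = {V2, V3, V4, V5, V11, V12, V13, V16}.

{V2, V3, V4, V5, V11, V12, V13, V16}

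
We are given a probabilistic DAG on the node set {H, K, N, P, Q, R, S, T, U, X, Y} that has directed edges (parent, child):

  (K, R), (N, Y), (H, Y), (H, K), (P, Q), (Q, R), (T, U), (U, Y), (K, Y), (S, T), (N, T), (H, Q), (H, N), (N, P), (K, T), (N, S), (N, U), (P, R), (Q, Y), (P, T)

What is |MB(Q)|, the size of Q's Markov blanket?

7

Pa(Q) = {H, P}.
Ch(Q) = {R, Y}.
Co-parents of Q (other parents of its children):
  parents(R) \ {Q} = {K, P}.
  Y's other parents are H, K, N, U.
MB(Q) = {H, K, N, P, R, U, Y}, which has 7 nodes.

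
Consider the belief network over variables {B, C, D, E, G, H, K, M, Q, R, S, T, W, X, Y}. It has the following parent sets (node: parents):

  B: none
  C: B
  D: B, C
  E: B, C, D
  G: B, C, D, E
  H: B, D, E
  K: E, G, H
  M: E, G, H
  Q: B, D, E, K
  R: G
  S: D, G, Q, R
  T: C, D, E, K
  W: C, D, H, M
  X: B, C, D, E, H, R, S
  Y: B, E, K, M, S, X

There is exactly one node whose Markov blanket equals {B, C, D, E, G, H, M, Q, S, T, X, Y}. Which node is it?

The target node must have every member of {B, C, D, E, G, H, M, Q, S, T, X, Y} as a parent, child, or co-parent, and no others.
Parents of K: E, G, H; children: Q, T, Y; co-parents: B, C, D, E, M, S, X.
These exactly cover the given set, so the node is K.

K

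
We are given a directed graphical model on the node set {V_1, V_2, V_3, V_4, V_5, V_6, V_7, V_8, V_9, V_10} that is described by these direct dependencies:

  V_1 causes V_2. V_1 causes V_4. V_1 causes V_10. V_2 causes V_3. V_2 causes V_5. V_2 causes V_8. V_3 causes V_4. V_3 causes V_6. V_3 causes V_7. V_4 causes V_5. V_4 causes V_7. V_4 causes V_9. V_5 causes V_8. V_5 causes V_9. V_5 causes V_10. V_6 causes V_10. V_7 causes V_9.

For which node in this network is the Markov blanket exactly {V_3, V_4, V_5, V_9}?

The target node must have every member of {V_3, V_4, V_5, V_9} as a parent, child, or co-parent, and no others.
Parents of V_7: V_3, V_4; children: V_9; co-parents: V_4, V_5.
These exactly cover the given set, so the node is V_7.

V_7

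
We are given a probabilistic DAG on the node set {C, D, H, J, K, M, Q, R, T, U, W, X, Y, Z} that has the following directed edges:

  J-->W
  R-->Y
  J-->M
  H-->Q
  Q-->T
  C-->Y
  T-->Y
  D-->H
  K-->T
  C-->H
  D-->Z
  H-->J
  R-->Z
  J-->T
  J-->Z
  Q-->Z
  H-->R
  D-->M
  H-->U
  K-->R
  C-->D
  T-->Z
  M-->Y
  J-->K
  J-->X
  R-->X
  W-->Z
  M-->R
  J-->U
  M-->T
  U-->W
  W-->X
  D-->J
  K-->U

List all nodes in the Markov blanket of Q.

Q's parents: H.
Q has children T, Z.
Co-parents of Q (other parents of its children):
  T also has parents J, K, M.
  Z's other parents are D, J, R, T, W.
Taking the union gives {D, H, J, K, M, R, T, W, Z}.

{D, H, J, K, M, R, T, W, Z}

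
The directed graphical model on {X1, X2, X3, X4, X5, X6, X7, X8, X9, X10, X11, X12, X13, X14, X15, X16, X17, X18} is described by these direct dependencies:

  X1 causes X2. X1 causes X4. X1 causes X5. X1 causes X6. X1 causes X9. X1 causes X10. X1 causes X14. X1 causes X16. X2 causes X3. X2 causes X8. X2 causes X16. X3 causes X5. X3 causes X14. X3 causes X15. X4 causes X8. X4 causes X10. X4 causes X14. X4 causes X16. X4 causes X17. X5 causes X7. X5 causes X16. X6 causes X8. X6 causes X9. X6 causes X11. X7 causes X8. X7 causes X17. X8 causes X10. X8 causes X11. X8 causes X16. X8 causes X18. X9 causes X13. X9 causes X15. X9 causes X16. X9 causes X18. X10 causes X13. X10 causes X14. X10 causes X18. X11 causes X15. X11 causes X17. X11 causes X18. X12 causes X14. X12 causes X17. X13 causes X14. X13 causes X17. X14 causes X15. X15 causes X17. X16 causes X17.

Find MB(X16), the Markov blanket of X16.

Parents of X16: X1, X2, X4, X5, X8, X9.
Ch(X16) = {X17}.
Other parents of X16's children:
  parents(X17) \ {X16} = {X4, X7, X11, X12, X13, X15}.
Taking the union gives {X1, X2, X4, X5, X7, X8, X9, X11, X12, X13, X15, X17}.

{X1, X2, X4, X5, X7, X8, X9, X11, X12, X13, X15, X17}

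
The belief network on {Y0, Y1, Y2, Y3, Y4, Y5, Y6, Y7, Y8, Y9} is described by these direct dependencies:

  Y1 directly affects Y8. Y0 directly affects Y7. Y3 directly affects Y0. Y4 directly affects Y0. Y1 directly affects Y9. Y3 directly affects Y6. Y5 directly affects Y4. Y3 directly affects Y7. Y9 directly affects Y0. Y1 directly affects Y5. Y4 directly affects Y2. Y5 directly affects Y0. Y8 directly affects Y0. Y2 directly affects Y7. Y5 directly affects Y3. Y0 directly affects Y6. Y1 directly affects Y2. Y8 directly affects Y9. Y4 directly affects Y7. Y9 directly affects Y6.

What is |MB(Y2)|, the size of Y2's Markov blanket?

Y2's parents: Y1, Y4.
Ch(Y2) = {Y7}.
Co-parents of Y2 (other parents of its children):
  Y7: Y0, Y3, Y4
MB(Y2) = {Y0, Y1, Y3, Y4, Y7}, which has 5 nodes.

5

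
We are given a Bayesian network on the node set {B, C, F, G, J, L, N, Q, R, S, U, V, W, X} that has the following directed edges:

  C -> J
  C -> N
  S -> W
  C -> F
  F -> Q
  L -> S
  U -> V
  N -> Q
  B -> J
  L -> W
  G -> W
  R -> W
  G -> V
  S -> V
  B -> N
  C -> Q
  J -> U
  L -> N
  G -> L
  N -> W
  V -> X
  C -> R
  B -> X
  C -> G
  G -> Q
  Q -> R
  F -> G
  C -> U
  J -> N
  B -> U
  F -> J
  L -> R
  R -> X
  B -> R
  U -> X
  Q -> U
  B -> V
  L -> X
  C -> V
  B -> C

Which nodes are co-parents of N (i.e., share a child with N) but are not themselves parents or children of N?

{F, G, R, S}

Children of N: Q, W.
  Q also has parents C, F, G.
  parents(W) \ {N} = {G, L, R, S}.
Excluding nodes already adjacent to N (B, C, J, L, Q, W), the co-parent-only contribution is {F, G, R, S}.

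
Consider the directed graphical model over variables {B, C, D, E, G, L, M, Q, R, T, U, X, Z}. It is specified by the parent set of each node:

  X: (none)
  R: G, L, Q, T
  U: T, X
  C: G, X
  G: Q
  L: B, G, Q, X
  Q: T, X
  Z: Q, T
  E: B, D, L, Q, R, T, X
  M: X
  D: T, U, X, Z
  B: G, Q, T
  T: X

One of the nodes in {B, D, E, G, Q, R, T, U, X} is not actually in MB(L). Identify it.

L has children E, R.
L's parents: B, G, Q, X.
Parents of each child, excluding L:
  R also has parents G, Q, T.
  parents(E) \ {L} = {B, D, Q, R, T, X}.
MB(L) = {B, D, E, G, Q, R, T, X}.
U is neither a parent, child, nor co-parent of L, so it does not belong.

U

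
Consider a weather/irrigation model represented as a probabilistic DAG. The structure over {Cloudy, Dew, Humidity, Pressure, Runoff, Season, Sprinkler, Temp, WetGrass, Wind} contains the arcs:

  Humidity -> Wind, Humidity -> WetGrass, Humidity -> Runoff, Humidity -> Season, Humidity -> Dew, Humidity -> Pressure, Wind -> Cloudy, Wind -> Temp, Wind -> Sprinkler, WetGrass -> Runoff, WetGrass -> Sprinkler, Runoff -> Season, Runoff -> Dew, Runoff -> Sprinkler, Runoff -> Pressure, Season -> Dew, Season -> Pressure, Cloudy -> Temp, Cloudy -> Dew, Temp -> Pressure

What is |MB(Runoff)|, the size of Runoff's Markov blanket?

9

By definition, MB(Runoff) is built from Runoff's parents, Runoff's children, and the co-parents of Runoff.
Pa(Runoff) = {Humidity, WetGrass}.
Runoff has children Dew, Pressure, Season, Sprinkler.
Co-parents of Runoff (other parents of its children):
  Season's other parent is Humidity.
  parents(Dew) \ {Runoff} = {Cloudy, Humidity, Season}.
  Sprinkler also has parents WetGrass, Wind.
  Pressure also has parents Humidity, Season, Temp.
MB(Runoff) = {Cloudy, Dew, Humidity, Pressure, Season, Sprinkler, Temp, WetGrass, Wind}, which has 9 nodes.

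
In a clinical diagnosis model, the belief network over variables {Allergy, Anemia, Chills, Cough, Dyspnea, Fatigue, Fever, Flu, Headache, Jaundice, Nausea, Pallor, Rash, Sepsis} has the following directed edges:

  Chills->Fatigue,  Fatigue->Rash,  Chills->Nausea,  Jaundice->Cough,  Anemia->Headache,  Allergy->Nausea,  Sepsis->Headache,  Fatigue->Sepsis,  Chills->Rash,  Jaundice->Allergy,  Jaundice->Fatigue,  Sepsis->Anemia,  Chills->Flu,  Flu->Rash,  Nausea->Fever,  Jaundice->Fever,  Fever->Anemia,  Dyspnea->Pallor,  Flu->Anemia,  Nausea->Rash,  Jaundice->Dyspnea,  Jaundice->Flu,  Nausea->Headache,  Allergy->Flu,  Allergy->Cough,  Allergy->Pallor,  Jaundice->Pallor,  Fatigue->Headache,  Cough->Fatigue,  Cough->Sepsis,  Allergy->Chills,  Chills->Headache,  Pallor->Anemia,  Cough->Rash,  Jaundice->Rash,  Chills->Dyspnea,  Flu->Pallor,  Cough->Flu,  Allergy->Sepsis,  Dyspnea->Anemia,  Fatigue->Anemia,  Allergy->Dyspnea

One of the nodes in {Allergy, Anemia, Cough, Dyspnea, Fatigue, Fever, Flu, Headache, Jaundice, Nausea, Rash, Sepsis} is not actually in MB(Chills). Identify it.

Chills's children: Dyspnea, Fatigue, Flu, Headache, Nausea, Rash.
Parents of Chills: Allergy.
Co-parents of Chills (other parents of its children):
  Fatigue: Cough, Jaundice
  Nausea: Allergy
  Dyspnea: Allergy, Jaundice
  Flu: Allergy, Cough, Jaundice
  Rash: Cough, Fatigue, Flu, Jaundice, Nausea
  Headache: Anemia, Fatigue, Nausea, Sepsis
MB(Chills) = {Allergy, Anemia, Cough, Dyspnea, Fatigue, Flu, Headache, Jaundice, Nausea, Rash, Sepsis}.
Fever is neither a parent, child, nor co-parent of Chills, so it does not belong.

Fever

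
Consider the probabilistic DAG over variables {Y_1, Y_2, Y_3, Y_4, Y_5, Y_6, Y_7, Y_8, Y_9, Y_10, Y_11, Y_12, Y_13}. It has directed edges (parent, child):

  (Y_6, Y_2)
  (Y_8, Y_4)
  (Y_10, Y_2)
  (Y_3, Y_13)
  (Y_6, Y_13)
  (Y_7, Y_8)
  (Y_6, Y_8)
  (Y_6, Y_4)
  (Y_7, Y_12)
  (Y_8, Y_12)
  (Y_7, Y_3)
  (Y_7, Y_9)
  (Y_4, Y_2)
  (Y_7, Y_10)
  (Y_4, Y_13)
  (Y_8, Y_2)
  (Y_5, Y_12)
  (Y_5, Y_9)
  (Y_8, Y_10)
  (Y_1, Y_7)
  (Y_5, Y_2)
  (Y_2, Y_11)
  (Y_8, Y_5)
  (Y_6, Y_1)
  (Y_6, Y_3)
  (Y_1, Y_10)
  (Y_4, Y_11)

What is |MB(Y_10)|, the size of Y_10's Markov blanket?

The Markov blanket of a node is its parents, its children, and the other parents of its children.
Parents of Y_10: Y_1, Y_7, Y_8.
Y_10 has child Y_2.
For each child, the remaining parents (spouses of Y_10):
  Y_2 also has parents Y_4, Y_5, Y_6, Y_8.
MB(Y_10) = {Y_1, Y_2, Y_4, Y_5, Y_6, Y_7, Y_8}, which has 7 nodes.

7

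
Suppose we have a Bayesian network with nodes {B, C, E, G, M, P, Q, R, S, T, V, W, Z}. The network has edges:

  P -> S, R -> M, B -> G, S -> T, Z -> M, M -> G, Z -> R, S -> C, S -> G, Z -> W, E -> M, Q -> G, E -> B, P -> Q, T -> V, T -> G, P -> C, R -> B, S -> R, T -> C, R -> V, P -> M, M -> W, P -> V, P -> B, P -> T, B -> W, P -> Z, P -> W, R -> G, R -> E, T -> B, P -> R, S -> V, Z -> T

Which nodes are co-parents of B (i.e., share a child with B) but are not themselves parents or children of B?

Children of B: G, W.
  parents(W) \ {B} = {M, P, Z}.
  parents(G) \ {B} = {M, Q, R, S, T}.
Excluding nodes already adjacent to B (E, G, P, R, T, W), the co-parent-only contribution is {M, Q, S, Z}.

{M, Q, S, Z}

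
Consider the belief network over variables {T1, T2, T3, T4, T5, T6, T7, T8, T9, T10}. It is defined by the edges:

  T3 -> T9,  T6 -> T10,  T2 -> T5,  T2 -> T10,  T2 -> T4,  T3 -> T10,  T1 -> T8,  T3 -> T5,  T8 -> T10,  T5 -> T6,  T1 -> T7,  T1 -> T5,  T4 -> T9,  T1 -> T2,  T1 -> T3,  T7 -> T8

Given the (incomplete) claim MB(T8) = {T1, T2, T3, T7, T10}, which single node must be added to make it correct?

By definition, MB(T8) is built from T8's parents, T8's children, and the co-parents of T8.
T8 has parents T1, T7.
T8's children: T10.
Other parents of T8's children:
  T10: T2, T3, T6
MB(T8) = {T1, T2, T3, T6, T7, T10}.
Comparing with the claimed set, T6 is missing.

T6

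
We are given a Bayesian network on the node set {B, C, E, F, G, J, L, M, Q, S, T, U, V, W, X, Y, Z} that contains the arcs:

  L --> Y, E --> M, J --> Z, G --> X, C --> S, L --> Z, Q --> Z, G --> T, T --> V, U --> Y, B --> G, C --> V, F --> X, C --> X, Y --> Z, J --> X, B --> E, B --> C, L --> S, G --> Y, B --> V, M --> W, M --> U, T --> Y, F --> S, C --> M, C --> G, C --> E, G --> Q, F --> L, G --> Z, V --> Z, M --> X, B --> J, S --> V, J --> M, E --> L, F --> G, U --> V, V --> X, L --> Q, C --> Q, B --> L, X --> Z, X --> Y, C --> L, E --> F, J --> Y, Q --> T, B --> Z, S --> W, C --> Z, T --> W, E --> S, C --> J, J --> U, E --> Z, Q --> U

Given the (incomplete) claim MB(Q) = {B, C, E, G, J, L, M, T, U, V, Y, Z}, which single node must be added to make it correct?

The Markov blanket of a node is its parents, its children, and the other parents of its children.
Q's children: T, U, Z.
Q has parents C, G, L.
Other parents of Q's children:
  T also has parent G.
  U's other parents are J, M.
  parents(Z) \ {Q} = {B, C, E, G, J, L, V, X, Y}.
MB(Q) = {B, C, E, G, J, L, M, T, U, V, X, Y, Z}.
Comparing with the claimed set, X is missing.

X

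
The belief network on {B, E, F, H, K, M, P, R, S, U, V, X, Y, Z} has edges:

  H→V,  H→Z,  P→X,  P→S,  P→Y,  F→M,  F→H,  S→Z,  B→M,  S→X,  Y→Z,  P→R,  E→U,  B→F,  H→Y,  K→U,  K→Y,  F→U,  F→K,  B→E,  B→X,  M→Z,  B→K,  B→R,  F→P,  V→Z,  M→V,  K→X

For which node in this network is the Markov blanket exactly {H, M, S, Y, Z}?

V

The target node must have every member of {H, M, S, Y, Z} as a parent, child, or co-parent, and no others.
Parents of V: H, M; children: Z; co-parents: H, M, S, Y.
These exactly cover the given set, so the node is V.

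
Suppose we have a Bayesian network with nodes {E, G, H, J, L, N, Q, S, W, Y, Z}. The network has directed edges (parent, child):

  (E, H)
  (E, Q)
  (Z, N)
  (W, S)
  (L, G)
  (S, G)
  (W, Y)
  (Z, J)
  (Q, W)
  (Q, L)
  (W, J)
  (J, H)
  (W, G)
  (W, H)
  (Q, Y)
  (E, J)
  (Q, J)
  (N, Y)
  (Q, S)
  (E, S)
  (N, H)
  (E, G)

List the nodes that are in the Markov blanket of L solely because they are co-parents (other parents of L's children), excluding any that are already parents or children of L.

Children of L: G.
  G's other parents are E, S, W.
Excluding nodes already adjacent to L (G, Q), the co-parent-only contribution is {E, S, W}.

{E, S, W}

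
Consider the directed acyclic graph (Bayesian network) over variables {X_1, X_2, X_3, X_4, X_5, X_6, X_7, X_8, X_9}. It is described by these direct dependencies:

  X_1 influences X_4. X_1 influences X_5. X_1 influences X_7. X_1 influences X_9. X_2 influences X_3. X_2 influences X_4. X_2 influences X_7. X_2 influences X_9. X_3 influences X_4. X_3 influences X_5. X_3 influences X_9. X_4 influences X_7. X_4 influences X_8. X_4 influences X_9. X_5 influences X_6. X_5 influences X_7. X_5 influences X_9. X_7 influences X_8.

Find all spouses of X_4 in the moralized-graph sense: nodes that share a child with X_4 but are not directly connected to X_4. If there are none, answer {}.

{X_5}

Children of X_4: X_7, X_8, X_9.
  X_7 also has parents X_1, X_2, X_5.
  X_8 also has parent X_7.
  X_9's other parents are X_1, X_2, X_3, X_5.
Excluding nodes already adjacent to X_4 (X_1, X_2, X_3, X_7, X_8, X_9), the co-parent-only contribution is {X_5}.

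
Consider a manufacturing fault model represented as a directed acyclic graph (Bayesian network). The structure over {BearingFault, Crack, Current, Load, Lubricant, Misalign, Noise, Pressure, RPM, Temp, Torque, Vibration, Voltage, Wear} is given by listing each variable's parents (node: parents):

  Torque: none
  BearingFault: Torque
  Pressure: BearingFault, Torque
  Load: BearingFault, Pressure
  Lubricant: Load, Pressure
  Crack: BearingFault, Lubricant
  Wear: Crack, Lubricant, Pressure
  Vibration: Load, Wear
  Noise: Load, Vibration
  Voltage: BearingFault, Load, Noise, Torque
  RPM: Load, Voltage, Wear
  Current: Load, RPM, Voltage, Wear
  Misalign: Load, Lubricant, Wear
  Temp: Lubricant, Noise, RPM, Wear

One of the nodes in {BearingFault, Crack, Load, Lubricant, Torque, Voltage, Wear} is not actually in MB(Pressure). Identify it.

Pressure has parents BearingFault, Torque.
Ch(Pressure) = {Load, Lubricant, Wear}.
Parents of each child, excluding Pressure:
  Load's other parent is BearingFault.
  parents(Lubricant) \ {Pressure} = {Load}.
  Wear's other parents are Crack, Lubricant.
MB(Pressure) = {BearingFault, Crack, Load, Lubricant, Torque, Wear}.
Voltage is neither a parent, child, nor co-parent of Pressure, so it does not belong.

Voltage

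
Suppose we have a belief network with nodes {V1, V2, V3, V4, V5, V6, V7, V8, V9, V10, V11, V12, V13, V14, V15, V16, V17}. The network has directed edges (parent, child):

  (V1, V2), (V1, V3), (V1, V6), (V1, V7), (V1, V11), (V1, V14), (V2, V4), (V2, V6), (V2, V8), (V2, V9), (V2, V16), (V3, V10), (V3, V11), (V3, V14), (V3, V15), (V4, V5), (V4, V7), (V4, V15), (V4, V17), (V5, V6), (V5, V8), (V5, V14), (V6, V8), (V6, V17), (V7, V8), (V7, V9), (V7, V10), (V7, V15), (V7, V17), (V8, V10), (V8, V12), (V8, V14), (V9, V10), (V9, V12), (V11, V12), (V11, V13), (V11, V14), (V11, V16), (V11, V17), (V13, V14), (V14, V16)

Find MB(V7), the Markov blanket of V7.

Recall MB(v) = parents ∪ children ∪ spouses, where spouses are the other parents of v's children.
Pa(V7) = {V1, V4}.
Ch(V7) = {V8, V9, V10, V15, V17}.
Parents of each child, excluding V7:
  V8: V2, V5, V6
  V9: V2
  V10: V3, V8, V9
  V15: V3, V4
  V17: V4, V6, V11
Union: {V1, V4} ∪ {V8, V9, V10, V15, V17} ∪ {V2, V3, V4, V5, V6, V8, V9, V11} = {V1, V2, V3, V4, V5, V6, V8, V9, V10, V11, V15, V17}.

{V1, V2, V3, V4, V5, V6, V8, V9, V10, V11, V15, V17}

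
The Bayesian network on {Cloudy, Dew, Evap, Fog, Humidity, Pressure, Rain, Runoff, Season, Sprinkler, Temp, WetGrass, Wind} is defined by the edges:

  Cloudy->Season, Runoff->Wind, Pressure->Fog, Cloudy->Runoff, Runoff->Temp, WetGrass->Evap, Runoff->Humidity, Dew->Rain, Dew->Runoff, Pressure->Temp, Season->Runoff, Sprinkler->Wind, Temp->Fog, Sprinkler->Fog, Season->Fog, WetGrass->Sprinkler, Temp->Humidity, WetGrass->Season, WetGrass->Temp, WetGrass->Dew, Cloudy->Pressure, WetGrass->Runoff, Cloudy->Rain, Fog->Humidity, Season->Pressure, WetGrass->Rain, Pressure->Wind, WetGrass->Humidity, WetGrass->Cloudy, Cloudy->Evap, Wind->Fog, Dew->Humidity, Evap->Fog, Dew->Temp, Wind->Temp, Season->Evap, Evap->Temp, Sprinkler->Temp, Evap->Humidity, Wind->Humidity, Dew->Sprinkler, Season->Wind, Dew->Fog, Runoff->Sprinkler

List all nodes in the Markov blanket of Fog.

{Dew, Evap, Humidity, Pressure, Runoff, Season, Sprinkler, Temp, WetGrass, Wind}

A node's Markov blanket = Pa ∪ Ch ∪ (parents of Ch other than the node itself).
Ch(Fog) = {Humidity}.
Fog has parents Dew, Evap, Pressure, Season, Sprinkler, Temp, Wind.
Co-parents of Fog (other parents of its children):
  parents(Humidity) \ {Fog} = {Dew, Evap, Runoff, Temp, WetGrass, Wind}.
So the Markov blanket of Fog is {Dew, Evap, Humidity, Pressure, Runoff, Season, Sprinkler, Temp, WetGrass, Wind}.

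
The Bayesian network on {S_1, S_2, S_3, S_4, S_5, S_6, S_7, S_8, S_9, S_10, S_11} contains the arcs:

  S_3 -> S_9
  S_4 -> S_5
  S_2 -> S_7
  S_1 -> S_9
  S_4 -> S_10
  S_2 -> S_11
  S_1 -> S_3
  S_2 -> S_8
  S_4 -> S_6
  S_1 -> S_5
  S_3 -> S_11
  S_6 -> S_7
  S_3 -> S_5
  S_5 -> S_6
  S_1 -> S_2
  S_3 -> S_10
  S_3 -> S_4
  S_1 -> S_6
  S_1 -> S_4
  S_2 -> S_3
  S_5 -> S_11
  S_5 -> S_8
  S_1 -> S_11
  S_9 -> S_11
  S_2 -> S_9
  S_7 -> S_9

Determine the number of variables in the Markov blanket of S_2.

8

Recall MB(v) = parents ∪ children ∪ spouses, where spouses are the other parents of v's children.
Ch(S_2) = {S_3, S_7, S_8, S_9, S_11}.
Parents of S_2: S_1.
Co-parents of S_2 (other parents of its children):
  S_3: S_1
  S_7: S_6
  S_8: S_5
  S_9: S_1, S_3, S_7
  S_11: S_1, S_3, S_5, S_9
MB(S_2) = {S_1, S_3, S_5, S_6, S_7, S_8, S_9, S_11}, which has 8 nodes.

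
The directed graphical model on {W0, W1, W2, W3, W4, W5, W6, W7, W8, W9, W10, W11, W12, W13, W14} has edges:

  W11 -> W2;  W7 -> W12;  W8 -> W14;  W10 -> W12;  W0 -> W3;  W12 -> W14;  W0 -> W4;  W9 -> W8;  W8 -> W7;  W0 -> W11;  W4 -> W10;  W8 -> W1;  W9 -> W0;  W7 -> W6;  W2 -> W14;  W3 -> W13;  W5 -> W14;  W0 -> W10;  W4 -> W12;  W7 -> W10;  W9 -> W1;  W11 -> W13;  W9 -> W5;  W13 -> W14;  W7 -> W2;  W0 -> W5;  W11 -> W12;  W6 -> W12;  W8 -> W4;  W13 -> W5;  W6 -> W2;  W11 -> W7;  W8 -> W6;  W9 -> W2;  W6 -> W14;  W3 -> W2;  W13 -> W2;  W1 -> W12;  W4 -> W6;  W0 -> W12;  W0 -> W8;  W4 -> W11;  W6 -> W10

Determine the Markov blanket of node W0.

{W1, W3, W4, W5, W6, W7, W8, W9, W10, W11, W12, W13}

W0 has parent W9.
Children of W0: W3, W4, W5, W8, W10, W11, W12.
Co-parents of W0 (other parents of its children):
  W3: —
  W8: W9
  W4: W8
  W11: W4
  W5: W9, W13
  W10: W4, W6, W7
  W12: W1, W4, W6, W7, W10, W11
MB(W0) = {W1, W3, W4, W5, W6, W7, W8, W9, W10, W11, W12, W13}.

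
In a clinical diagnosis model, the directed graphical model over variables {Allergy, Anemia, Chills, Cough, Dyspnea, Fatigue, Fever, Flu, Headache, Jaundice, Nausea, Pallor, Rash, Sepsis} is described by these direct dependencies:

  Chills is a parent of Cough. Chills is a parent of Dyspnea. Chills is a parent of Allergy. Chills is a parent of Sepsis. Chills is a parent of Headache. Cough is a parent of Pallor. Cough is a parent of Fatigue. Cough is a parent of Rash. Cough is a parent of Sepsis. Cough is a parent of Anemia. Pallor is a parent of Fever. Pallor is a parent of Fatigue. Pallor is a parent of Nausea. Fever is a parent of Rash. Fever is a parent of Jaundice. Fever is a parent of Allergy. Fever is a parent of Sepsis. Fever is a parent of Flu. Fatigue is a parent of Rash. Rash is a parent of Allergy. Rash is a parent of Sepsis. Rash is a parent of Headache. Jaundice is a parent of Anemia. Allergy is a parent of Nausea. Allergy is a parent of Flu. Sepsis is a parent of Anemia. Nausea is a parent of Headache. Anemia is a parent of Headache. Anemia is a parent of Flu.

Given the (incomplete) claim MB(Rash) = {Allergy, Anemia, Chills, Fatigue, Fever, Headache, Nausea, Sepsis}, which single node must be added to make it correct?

The Markov blanket of a node is its parents, its children, and the other parents of its children.
Rash's parents: Cough, Fatigue, Fever.
Rash's children: Allergy, Headache, Sepsis.
Other parents of Rash's children:
  Allergy's other parents are Chills, Fever.
  Sepsis also has parents Chills, Cough, Fever.
  parents(Headache) \ {Rash} = {Anemia, Chills, Nausea}.
MB(Rash) = {Allergy, Anemia, Chills, Cough, Fatigue, Fever, Headache, Nausea, Sepsis}.
Comparing with the claimed set, Cough is missing.

Cough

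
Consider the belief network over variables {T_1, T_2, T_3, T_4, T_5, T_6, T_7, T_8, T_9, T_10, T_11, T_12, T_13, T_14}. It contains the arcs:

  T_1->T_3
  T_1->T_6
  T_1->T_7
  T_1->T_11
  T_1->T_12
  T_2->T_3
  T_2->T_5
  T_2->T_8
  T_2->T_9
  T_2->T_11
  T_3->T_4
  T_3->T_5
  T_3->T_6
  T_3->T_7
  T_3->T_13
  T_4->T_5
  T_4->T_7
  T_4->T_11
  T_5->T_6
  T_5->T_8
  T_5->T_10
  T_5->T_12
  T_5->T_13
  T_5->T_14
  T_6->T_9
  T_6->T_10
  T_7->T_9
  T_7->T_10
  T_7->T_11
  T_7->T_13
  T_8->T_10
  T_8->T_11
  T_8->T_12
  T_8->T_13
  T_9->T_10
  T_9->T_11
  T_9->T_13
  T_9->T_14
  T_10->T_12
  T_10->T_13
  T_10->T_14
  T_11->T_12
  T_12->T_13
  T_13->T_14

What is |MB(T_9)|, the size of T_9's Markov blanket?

13

Recall MB(v) = parents ∪ children ∪ spouses, where spouses are the other parents of v's children.
T_9 has parents T_2, T_6, T_7.
Ch(T_9) = {T_10, T_11, T_13, T_14}.
For each child, the remaining parents (spouses of T_9):
  T_10's other parents are T_5, T_6, T_7, T_8.
  T_11 also has parents T_1, T_2, T_4, T_7, T_8.
  T_13's other parents are T_3, T_5, T_7, T_8, T_10, T_12.
  parents(T_14) \ {T_9} = {T_5, T_10, T_13}.
MB(T_9) = {T_1, T_2, T_3, T_4, T_5, T_6, T_7, T_8, T_10, T_11, T_12, T_13, T_14}, which has 13 nodes.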